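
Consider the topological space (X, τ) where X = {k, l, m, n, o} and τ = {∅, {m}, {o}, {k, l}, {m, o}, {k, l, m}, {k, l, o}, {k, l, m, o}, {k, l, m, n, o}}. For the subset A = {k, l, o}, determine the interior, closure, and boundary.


int(A) = {k, l, o}, cl(A) = {k, l, n, o}, ∂A = {n}.

Closed sets in (X, τ) are complements of opens:
  closed(X, τ) = {∅, {n}, {m, n}, {n, o}, {k, l, n}, {m, n, o}, {k, l, m, n}, {k, l, n, o}, {k, l, m, n, o}}.
int(A) = ⋃ {U ∈ τ : U ⊆ A}. Opens contained in A: ∅, {o}, {k, l}, {k, l, o}.
Taking the union of these: int(A) = {k, l, o}.
cl(A) = ⋂ {C closed : A ⊆ C}. Closed sets containing A: {k, l, n, o}, {k, l, m, n, o}.
Intersecting these: cl(A) = {k, l, n, o}.
∂A = cl(A) ∖ int(A) = {k, l, n, o} ∖ {k, l, o} = {n}.


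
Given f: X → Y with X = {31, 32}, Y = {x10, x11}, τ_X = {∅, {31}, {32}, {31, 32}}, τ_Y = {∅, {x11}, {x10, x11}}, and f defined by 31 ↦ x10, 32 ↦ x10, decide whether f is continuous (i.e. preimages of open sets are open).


f IS continuous.

Compute f^{-1}(U) for each U ∈ τ_Y:
  U = ∅: f^{-1}(U) = ∅ ∈ τ_X ✓.
  U = {x11}: f^{-1}(U) = ∅ ∈ τ_X ✓.
  U = {x10, x11}: f^{-1}(U) = {31, 32} ∈ τ_X ✓.
Every preimage lies in τ_X, so f IS continuous.


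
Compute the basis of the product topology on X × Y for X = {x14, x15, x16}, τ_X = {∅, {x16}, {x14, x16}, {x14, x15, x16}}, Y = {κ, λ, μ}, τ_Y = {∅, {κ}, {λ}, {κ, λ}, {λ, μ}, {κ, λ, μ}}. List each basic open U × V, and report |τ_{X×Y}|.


Basis B = {∅ × ∅, {x16} × {κ}, {x16} × {λ}, {x14, x16} × {κ}, {x14, x16} × {λ}, {x16} × {κ, λ}, {x16} × {λ, μ}, {x14, x15, x16} × {κ}, {x14, x15, x16} × {λ}, {x16} × {κ, λ, μ}, {x14, x16} × {κ, λ}, {x14, x16} × {λ, μ}, {x14, x16} × {κ, λ, μ}, {x14, x15, x16} × {κ, λ}, {x14, x15, x16} × {λ, μ}, {x14, x15, x16} × {κ, λ, μ}}; |τ_{X×Y}| = 40.

Enumerate products U × V with U ∈ τ_X, V ∈ τ_Y (deduplicated):
  ∅ × ∅ = {} (∅)
  {x16} × {κ} = {(x16,κ)}
  {x16} × {λ} = {(x16,λ)}
  {x14, x16} × {κ} = {(x14,κ), (x16,κ)}
  {x14, x16} × {λ} = {(x14,λ), (x16,λ)}
  {x16} × {κ, λ} = {(x16,κ), (x16,λ)}
  {x16} × {λ, μ} = {(x16,λ), (x16,μ)}
  {x14, x15, x16} × {κ} = {(x14,κ), (x15,κ), (x16,κ)}
  {x14, x15, x16} × {λ} = {(x14,λ), (x15,λ), (x16,λ)}
  {x16} × {κ, λ, μ} = {(x16,κ), (x16,λ), (x16,μ)}
  {x14, x16} × {κ, λ} = {(x14,κ), (x14,λ), (x16,κ), (x16,λ)}
  {x14, x16} × {λ, μ} = {(x14,λ), (x14,μ), (x16,λ), (x16,μ)}
  {x14, x16} × {κ, λ, μ} = {(x14,κ), (x14,λ), (x14,μ), (x16,κ), (x16,λ), (x16,μ)}
  {x14, x15, x16} × {κ, λ} = {(x14,κ), (x14,λ), (x15,κ), (x15,λ), (x16,κ), (x16,λ)}
  {x14, x15, x16} × {λ, μ} = {(x14,λ), (x14,μ), (x15,λ), (x15,μ), (x16,λ), (x16,μ)}
  {x14, x15, x16} × {κ, λ, μ} = {(x14,κ), (x14,λ), (x14,μ), (x15,κ), (x15,λ), (x15,μ), (x16,κ), (x16,λ), (x16,μ)}
These 16 distinct sets form the basis B.
Close under arbitrary unions to get τ_{X×Y}; counting gives |τ_{X×Y}| = 40.


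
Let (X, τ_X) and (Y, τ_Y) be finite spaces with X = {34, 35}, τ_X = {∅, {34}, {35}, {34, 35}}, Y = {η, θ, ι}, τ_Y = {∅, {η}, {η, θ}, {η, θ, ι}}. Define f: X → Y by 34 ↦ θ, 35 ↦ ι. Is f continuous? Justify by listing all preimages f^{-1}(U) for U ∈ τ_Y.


f IS continuous.

Compute f^{-1}(U) for each U ∈ τ_Y:
  U = ∅: f^{-1}(U) = ∅ ∈ τ_X ✓.
  U = {η}: f^{-1}(U) = ∅ ∈ τ_X ✓.
  U = {η, θ}: f^{-1}(U) = {34} ∈ τ_X ✓.
  U = {η, θ, ι}: f^{-1}(U) = {34, 35} ∈ τ_X ✓.
Every preimage lies in τ_X, so f IS continuous.


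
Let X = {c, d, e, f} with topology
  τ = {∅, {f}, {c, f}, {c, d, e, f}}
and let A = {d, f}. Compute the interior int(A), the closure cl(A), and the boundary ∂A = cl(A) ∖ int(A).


int(A) = {f}, cl(A) = {c, d, e, f}, ∂A = {c, d, e}.

Closed sets in (X, τ) are complements of opens:
  closed(X, τ) = {∅, {d, e}, {c, d, e}, {c, d, e, f}}.
int(A) = ⋃ {U ∈ τ : U ⊆ A}. Opens contained in A: ∅, {f}.
Taking the union of these: int(A) = {f}.
cl(A) = ⋂ {C closed : A ⊆ C}. Closed sets containing A: {c, d, e, f}.
Intersecting these: cl(A) = {c, d, e, f}.
∂A = cl(A) ∖ int(A) = {c, d, e, f} ∖ {f} = {c, d, e}.


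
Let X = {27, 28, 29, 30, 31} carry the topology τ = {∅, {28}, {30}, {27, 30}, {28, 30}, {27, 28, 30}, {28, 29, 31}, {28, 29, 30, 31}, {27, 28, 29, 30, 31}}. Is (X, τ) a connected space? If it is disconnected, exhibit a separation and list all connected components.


(X, τ) is disconnected; components = [{27, 30}, {28, 29, 31}].

Find clopen sets (U ∈ τ with X ∖ U ∈ τ):
  U = ∅, X ∖ U = {27, 28, 29, 30, 31} — both open, so U is clopen.
  U = {27, 30}, X ∖ U = {28, 29, 31} — both open, so U is clopen.
  U = {28, 29, 31}, X ∖ U = {27, 30} — both open, so U is clopen.
  U = {27, 28, 29, 30, 31}, X ∖ U = ∅ — both open, so U is clopen.
Nontrivial clopen(s) exist: e.g. {27, 30}. So (X, τ) is disconnected.
Compute connected components by grouping points that agree on all clopens:
  component: {27, 30}
  component: {28, 29, 31}


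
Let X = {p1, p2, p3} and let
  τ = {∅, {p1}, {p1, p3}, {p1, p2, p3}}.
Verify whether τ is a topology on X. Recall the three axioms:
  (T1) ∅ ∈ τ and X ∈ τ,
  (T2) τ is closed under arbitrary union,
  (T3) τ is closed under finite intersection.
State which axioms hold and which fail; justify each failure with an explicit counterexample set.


τ IS a topology on X.

Axiom (T1): ∅ ∈ τ? Yes; X ∈ τ? Yes.
Axiom (T2/T3): check pairwise unions and intersections of members of τ.
All pairwise intersections and unions checked — each lies in τ. Therefore τ satisfies (T1), (T2), (T3): it IS a topology on X.


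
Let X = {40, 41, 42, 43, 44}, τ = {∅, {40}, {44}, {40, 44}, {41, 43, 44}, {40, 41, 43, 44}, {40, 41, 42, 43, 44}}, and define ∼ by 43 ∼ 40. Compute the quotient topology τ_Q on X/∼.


X/∼ = {[40=43], [41], [42], [44]}; |τ_Q| = 4.

Equivalence classes: [40=43], [41], [42], [44].
Quotient map π: X → X/∼ sends 40 ↦ [40=43], 41 ↦ [41], 42 ↦ [42], 43 ↦ [40=43], 44 ↦ [44].
For each subset V ⊆ X/∼, compute π^{-1}(V) ⊆ X and check whether π^{-1}(V) ∈ τ. V is open in τ_Q iff π^{-1}(V) ∈ τ.
  V = {}: π^{-1}(V) = ∅ ∈ τ ✓.
  V = {[40=43]}: π^{-1}(V) = {40, 43} ∉ τ ✗.
  V = {[41]}: π^{-1}(V) = {41} ∉ τ ✗.
  V = {[40=43], [41]}: π^{-1}(V) = {40, 41, 43} ∉ τ ✗.
  V = {[42]}: π^{-1}(V) = {42} ∉ τ ✗.
  V = {[40=43], [42]}: π^{-1}(V) = {40, 42, 43} ∉ τ ✗.
  V = {[41], [42]}: π^{-1}(V) = {41, 42} ∉ τ ✗.
  V = {[40=43], [41], [42]}: π^{-1}(V) = {40, 41, 42, 43} ∉ τ ✗.
  V = {[44]}: π^{-1}(V) = {44} ∈ τ ✓.
  V = {[40=43], [44]}: π^{-1}(V) = {40, 43, 44} ∉ τ ✗.
  V = {[41], [44]}: π^{-1}(V) = {41, 44} ∉ τ ✗.
  V = {[40=43], [41], [44]}: π^{-1}(V) = {40, 41, 43, 44} ∈ τ ✓.
  V = {[42], [44]}: π^{-1}(V) = {42, 44} ∉ τ ✗.
  V = {[40=43], [42], [44]}: π^{-1}(V) = {40, 42, 43, 44} ∉ τ ✗.
  V = {[41], [42], [44]}: π^{-1}(V) = {41, 42, 44} ∉ τ ✗.
  V = {[40=43], [41], [42], [44]}: π^{-1}(V) = {40, 41, 42, 43, 44} ∈ τ ✓.
Open sets in the quotient: τ_Q = {{}, {[44]}, {[40=43], [41], [44]}, {[40=43], [41], [42], [44]}} (4 elements).


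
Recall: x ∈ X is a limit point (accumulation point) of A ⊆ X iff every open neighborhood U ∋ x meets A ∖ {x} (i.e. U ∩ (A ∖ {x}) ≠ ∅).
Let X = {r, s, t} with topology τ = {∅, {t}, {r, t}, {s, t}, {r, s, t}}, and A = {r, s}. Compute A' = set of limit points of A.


A' = ∅

For each x ∈ X, list the open sets U ∈ τ with x ∈ U, then check whether U ∩ (A ∖ {x}) ≠ ∅ for every such U.
  x = r: open {r, t} ∋ x has {r, t} ∩ (A ∖ {r}) = ∅, so x is NOT a limit point.
  x = s: open {s, t} ∋ x has {s, t} ∩ (A ∖ {s}) = ∅, so x is NOT a limit point.
  x = t: open {t} ∋ x has {t} ∩ (A ∖ {t}) = ∅, so x is NOT a limit point.
Collecting: A' = ∅.


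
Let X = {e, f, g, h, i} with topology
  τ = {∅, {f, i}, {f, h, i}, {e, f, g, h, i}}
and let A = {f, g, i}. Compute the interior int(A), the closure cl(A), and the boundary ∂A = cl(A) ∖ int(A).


int(A) = {f, i}, cl(A) = {e, f, g, h, i}, ∂A = {e, g, h}.

Closed sets in (X, τ) are complements of opens:
  closed(X, τ) = {∅, {e, g}, {e, g, h}, {e, f, g, h, i}}.
int(A) = ⋃ {U ∈ τ : U ⊆ A}. Opens contained in A: ∅, {f, i}.
Taking the union of these: int(A) = {f, i}.
cl(A) = ⋂ {C closed : A ⊆ C}. Closed sets containing A: {e, f, g, h, i}.
Intersecting these: cl(A) = {e, f, g, h, i}.
∂A = cl(A) ∖ int(A) = {e, f, g, h, i} ∖ {f, i} = {e, g, h}.


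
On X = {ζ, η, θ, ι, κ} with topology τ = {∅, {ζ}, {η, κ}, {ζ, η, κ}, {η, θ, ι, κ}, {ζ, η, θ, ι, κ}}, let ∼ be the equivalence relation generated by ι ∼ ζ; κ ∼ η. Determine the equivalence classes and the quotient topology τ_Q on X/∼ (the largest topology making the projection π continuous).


X/∼ = {[ζ=ι], [η=κ], [θ]}; |τ_Q| = 3.

Equivalence classes: [ζ=ι], [η=κ], [θ].
Quotient map π: X → X/∼ sends ζ ↦ [ζ=ι], η ↦ [η=κ], θ ↦ [θ], ι ↦ [ζ=ι], κ ↦ [η=κ].
For each subset V ⊆ X/∼, compute π^{-1}(V) ⊆ X and check whether π^{-1}(V) ∈ τ. V is open in τ_Q iff π^{-1}(V) ∈ τ.
  V = {}: π^{-1}(V) = ∅ ∈ τ ✓.
  V = {[ζ=ι]}: π^{-1}(V) = {ζ, ι} ∉ τ ✗.
  V = {[η=κ]}: π^{-1}(V) = {η, κ} ∈ τ ✓.
  V = {[ζ=ι], [η=κ]}: π^{-1}(V) = {ζ, η, ι, κ} ∉ τ ✗.
  V = {[θ]}: π^{-1}(V) = {θ} ∉ τ ✗.
  V = {[ζ=ι], [θ]}: π^{-1}(V) = {ζ, θ, ι} ∉ τ ✗.
  V = {[η=κ], [θ]}: π^{-1}(V) = {η, θ, κ} ∉ τ ✗.
  V = {[ζ=ι], [η=κ], [θ]}: π^{-1}(V) = {ζ, η, θ, ι, κ} ∈ τ ✓.
Open sets in the quotient: τ_Q = {{}, {[η=κ]}, {[ζ=ι], [η=κ], [θ]}} (3 elements).


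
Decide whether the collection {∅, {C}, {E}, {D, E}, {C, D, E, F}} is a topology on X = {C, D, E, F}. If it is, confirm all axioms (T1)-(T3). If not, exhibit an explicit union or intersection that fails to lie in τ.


τ is NOT a topology on X.

Axiom (T1): ∅ ∈ τ? Yes; X ∈ τ? Yes.
Axiom (T2/T3): check pairwise unions and intersections of members of τ.
Counterexample for (T2): {C} ∪ {E} = {C, E} ∉ τ. Therefore τ is NOT a topology.


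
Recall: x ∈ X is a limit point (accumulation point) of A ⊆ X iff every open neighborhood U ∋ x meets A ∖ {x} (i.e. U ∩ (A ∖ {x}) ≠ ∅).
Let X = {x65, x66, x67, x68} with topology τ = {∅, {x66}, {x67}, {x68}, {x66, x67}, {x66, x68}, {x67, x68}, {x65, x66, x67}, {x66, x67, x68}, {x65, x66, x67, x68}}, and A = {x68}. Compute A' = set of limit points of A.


A' = ∅

For each x ∈ X, list the open sets U ∈ τ with x ∈ U, then check whether U ∩ (A ∖ {x}) ≠ ∅ for every such U.
  x = x65: open {x65, x66, x67} ∋ x has {x65, x66, x67} ∩ (A ∖ {x65}) = ∅, so x is NOT a limit point.
  x = x66: open {x66} ∋ x has {x66} ∩ (A ∖ {x66}) = ∅, so x is NOT a limit point.
  x = x67: open {x67} ∋ x has {x67} ∩ (A ∖ {x67}) = ∅, so x is NOT a limit point.
  x = x68: open {x68} ∋ x has {x68} ∩ (A ∖ {x68}) = ∅, so x is NOT a limit point.
Collecting: A' = ∅.


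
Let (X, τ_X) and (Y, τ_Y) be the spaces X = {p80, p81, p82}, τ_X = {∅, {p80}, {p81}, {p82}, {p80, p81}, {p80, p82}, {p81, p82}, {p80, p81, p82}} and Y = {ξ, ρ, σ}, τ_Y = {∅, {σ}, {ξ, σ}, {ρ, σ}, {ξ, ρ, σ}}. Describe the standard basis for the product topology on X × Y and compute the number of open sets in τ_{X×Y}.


Basis B = {∅ × ∅, {p80} × {σ}, {p81} × {σ}, {p82} × {σ}, {p80} × {ξ, σ}, {p80} × {ρ, σ}, {p80, p81} × {σ}, {p80, p82} × {σ}, {p81} × {ξ, σ}, {p81} × {ρ, σ}, {p81, p82} × {σ}, {p82} × {ξ, σ}, {p82} × {ρ, σ}, {p80} × {ξ, ρ, σ}, {p80, p81, p82} × {σ}, {p81} × {ξ, ρ, σ}, {p82} × {ξ, ρ, σ}, {p80, p81} × {ξ, σ}, {p80, p82} × {ξ, σ}, {p80, p81} × {ρ, σ}, {p80, p82} × {ρ, σ}, {p81, p82} × {ξ, σ}, {p81, p82} × {ρ, σ}, {p80, p81} × {ξ, ρ, σ}, {p80, p82} × {ξ, ρ, σ}, {p80, p81, p82} × {ξ, σ}, {p80, p81, p82} × {ρ, σ}, {p81, p82} × {ξ, ρ, σ}, {p80, p81, p82} × {ξ, ρ, σ}}; |τ_{X×Y}| = 125.

Enumerate products U × V with U ∈ τ_X, V ∈ τ_Y (deduplicated):
  ∅ × ∅ = {} (∅)
  {p80} × {σ} = {(p80,σ)}
  {p81} × {σ} = {(p81,σ)}
  {p82} × {σ} = {(p82,σ)}
  {p80} × {ξ, σ} = {(p80,ξ), (p80,σ)}
  {p80} × {ρ, σ} = {(p80,ρ), (p80,σ)}
  {p80, p81} × {σ} = {(p80,σ), (p81,σ)}
  {p80, p82} × {σ} = {(p80,σ), (p82,σ)}
  {p81} × {ξ, σ} = {(p81,ξ), (p81,σ)}
  {p81} × {ρ, σ} = {(p81,ρ), (p81,σ)}
  {p81, p82} × {σ} = {(p81,σ), (p82,σ)}
  {p82} × {ξ, σ} = {(p82,ξ), (p82,σ)}
  {p82} × {ρ, σ} = {(p82,ρ), (p82,σ)}
  {p80} × {ξ, ρ, σ} = {(p80,ξ), (p80,ρ), (p80,σ)}
  {p80, p81, p82} × {σ} = {(p80,σ), (p81,σ), (p82,σ)}
  {p81} × {ξ, ρ, σ} = {(p81,ξ), (p81,ρ), (p81,σ)}
  {p82} × {ξ, ρ, σ} = {(p82,ξ), (p82,ρ), (p82,σ)}
  {p80, p81} × {ξ, σ} = {(p80,ξ), (p80,σ), (p81,ξ), (p81,σ)}
  {p80, p82} × {ξ, σ} = {(p80,ξ), (p80,σ), (p82,ξ), (p82,σ)}
  {p80, p81} × {ρ, σ} = {(p80,ρ), (p80,σ), (p81,ρ), (p81,σ)}
  {p80, p82} × {ρ, σ} = {(p80,ρ), (p80,σ), (p82,ρ), (p82,σ)}
  {p81, p82} × {ξ, σ} = {(p81,ξ), (p81,σ), (p82,ξ), (p82,σ)}
  {p81, p82} × {ρ, σ} = {(p81,ρ), (p81,σ), (p82,ρ), (p82,σ)}
  {p80, p81} × {ξ, ρ, σ} = {(p80,ξ), (p80,ρ), (p80,σ), (p81,ξ), (p81,ρ), (p81,σ)}
  {p80, p82} × {ξ, ρ, σ} = {(p80,ξ), (p80,ρ), (p80,σ), (p82,ξ), (p82,ρ), (p82,σ)}
  {p80, p81, p82} × {ξ, σ} = {(p80,ξ), (p80,σ), (p81,ξ), (p81,σ), (p82,ξ), (p82,σ)}
  {p80, p81, p82} × {ρ, σ} = {(p80,ρ), (p80,σ), (p81,ρ), (p81,σ), (p82,ρ), (p82,σ)}
  {p81, p82} × {ξ, ρ, σ} = {(p81,ξ), (p81,ρ), (p81,σ), (p82,ξ), (p82,ρ), (p82,σ)}
  {p80, p81, p82} × {ξ, ρ, σ} = {(p80,ξ), (p80,ρ), (p80,σ), (p81,ξ), (p81,ρ), (p81,σ), (p82,ξ), (p82,ρ), (p82,σ)}
These 29 distinct sets form the basis B.
Close under arbitrary unions to get τ_{X×Y}; counting gives |τ_{X×Y}| = 125.


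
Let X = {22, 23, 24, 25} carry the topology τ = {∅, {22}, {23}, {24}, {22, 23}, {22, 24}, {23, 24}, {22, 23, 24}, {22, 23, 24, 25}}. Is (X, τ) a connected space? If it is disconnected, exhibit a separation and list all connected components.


(X, τ) is connected.

Find clopen sets (U ∈ τ with X ∖ U ∈ τ):
  U = ∅, X ∖ U = {22, 23, 24, 25} — both open, so U is clopen.
  U = {22, 23, 24, 25}, X ∖ U = ∅ — both open, so U is clopen.
Only trivial clopens (∅ and X) exist, so (X, τ) is connected.
Compute connected components by grouping points that agree on all clopens:
  component: {22, 23, 24, 25}


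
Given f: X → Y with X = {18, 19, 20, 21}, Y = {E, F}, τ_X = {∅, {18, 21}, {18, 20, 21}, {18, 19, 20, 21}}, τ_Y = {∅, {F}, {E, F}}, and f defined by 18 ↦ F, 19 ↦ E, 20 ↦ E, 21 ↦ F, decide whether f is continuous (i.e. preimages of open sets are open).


f IS continuous.

Compute f^{-1}(U) for each U ∈ τ_Y:
  U = ∅: f^{-1}(U) = ∅ ∈ τ_X ✓.
  U = {F}: f^{-1}(U) = {18, 21} ∈ τ_X ✓.
  U = {E, F}: f^{-1}(U) = {18, 19, 20, 21} ∈ τ_X ✓.
Every preimage lies in τ_X, so f IS continuous.


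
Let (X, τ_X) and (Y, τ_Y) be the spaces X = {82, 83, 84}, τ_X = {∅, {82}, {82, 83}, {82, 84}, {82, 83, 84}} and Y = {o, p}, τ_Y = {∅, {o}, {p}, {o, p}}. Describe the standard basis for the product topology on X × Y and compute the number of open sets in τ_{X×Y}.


Basis B = {∅ × ∅, {82} × {o}, {82} × {p}, {82} × {o, p}, {82, 83} × {o}, {82, 84} × {o}, {82, 83} × {p}, {82, 84} × {p}, {82, 83, 84} × {o}, {82, 83, 84} × {p}, {82, 83} × {o, p}, {82, 84} × {o, p}, {82, 83, 84} × {o, p}}; |τ_{X×Y}| = 25.

Enumerate products U × V with U ∈ τ_X, V ∈ τ_Y (deduplicated):
  ∅ × ∅ = {} (∅)
  {82} × {o} = {(82,o)}
  {82} × {p} = {(82,p)}
  {82} × {o, p} = {(82,o), (82,p)}
  {82, 83} × {o} = {(82,o), (83,o)}
  {82, 84} × {o} = {(82,o), (84,o)}
  {82, 83} × {p} = {(82,p), (83,p)}
  {82, 84} × {p} = {(82,p), (84,p)}
  {82, 83, 84} × {o} = {(82,o), (83,o), (84,o)}
  {82, 83, 84} × {p} = {(82,p), (83,p), (84,p)}
  {82, 83} × {o, p} = {(82,o), (82,p), (83,o), (83,p)}
  {82, 84} × {o, p} = {(82,o), (82,p), (84,o), (84,p)}
  {82, 83, 84} × {o, p} = {(82,o), (82,p), (83,o), (83,p), (84,o), (84,p)}
These 13 distinct sets form the basis B.
Close under arbitrary unions to get τ_{X×Y}; counting gives |τ_{X×Y}| = 25.


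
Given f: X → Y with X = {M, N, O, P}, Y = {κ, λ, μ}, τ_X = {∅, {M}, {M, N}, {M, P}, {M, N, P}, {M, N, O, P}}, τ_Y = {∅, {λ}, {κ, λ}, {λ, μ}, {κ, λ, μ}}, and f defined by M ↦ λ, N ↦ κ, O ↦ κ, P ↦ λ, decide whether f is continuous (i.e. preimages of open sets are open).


f IS continuous.

Compute f^{-1}(U) for each U ∈ τ_Y:
  U = ∅: f^{-1}(U) = ∅ ∈ τ_X ✓.
  U = {λ}: f^{-1}(U) = {M, P} ∈ τ_X ✓.
  U = {κ, λ}: f^{-1}(U) = {M, N, O, P} ∈ τ_X ✓.
  U = {λ, μ}: f^{-1}(U) = {M, P} ∈ τ_X ✓.
  U = {κ, λ, μ}: f^{-1}(U) = {M, N, O, P} ∈ τ_X ✓.
Every preimage lies in τ_X, so f IS continuous.


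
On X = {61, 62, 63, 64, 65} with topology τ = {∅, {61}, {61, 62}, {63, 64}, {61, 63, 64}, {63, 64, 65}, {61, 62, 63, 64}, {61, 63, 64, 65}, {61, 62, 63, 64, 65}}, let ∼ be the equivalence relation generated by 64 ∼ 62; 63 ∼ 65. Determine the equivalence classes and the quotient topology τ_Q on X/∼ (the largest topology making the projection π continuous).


X/∼ = {[61], [62=64], [63=65]}; |τ_Q| = 3.

Equivalence classes: [61], [62=64], [63=65].
Quotient map π: X → X/∼ sends 61 ↦ [61], 62 ↦ [62=64], 63 ↦ [63=65], 64 ↦ [62=64], 65 ↦ [63=65].
For each subset V ⊆ X/∼, compute π^{-1}(V) ⊆ X and check whether π^{-1}(V) ∈ τ. V is open in τ_Q iff π^{-1}(V) ∈ τ.
  V = {}: π^{-1}(V) = ∅ ∈ τ ✓.
  V = {[61]}: π^{-1}(V) = {61} ∈ τ ✓.
  V = {[62=64]}: π^{-1}(V) = {62, 64} ∉ τ ✗.
  V = {[61], [62=64]}: π^{-1}(V) = {61, 62, 64} ∉ τ ✗.
  V = {[63=65]}: π^{-1}(V) = {63, 65} ∉ τ ✗.
  V = {[61], [63=65]}: π^{-1}(V) = {61, 63, 65} ∉ τ ✗.
  V = {[62=64], [63=65]}: π^{-1}(V) = {62, 63, 64, 65} ∉ τ ✗.
  V = {[61], [62=64], [63=65]}: π^{-1}(V) = {61, 62, 63, 64, 65} ∈ τ ✓.
Open sets in the quotient: τ_Q = {{}, {[61]}, {[61], [62=64], [63=65]}} (3 elements).


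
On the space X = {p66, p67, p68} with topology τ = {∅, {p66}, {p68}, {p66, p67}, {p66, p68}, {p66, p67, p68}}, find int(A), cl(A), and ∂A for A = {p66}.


int(A) = {p66}, cl(A) = {p66, p67}, ∂A = {p67}.

Closed sets in (X, τ) are complements of opens:
  closed(X, τ) = {∅, {p67}, {p68}, {p66, p67}, {p67, p68}, {p66, p67, p68}}.
int(A) = ⋃ {U ∈ τ : U ⊆ A}. Opens contained in A: ∅, {p66}.
Taking the union of these: int(A) = {p66}.
cl(A) = ⋂ {C closed : A ⊆ C}. Closed sets containing A: {p66, p67}, {p66, p67, p68}.
Intersecting these: cl(A) = {p66, p67}.
∂A = cl(A) ∖ int(A) = {p66, p67} ∖ {p66} = {p67}.


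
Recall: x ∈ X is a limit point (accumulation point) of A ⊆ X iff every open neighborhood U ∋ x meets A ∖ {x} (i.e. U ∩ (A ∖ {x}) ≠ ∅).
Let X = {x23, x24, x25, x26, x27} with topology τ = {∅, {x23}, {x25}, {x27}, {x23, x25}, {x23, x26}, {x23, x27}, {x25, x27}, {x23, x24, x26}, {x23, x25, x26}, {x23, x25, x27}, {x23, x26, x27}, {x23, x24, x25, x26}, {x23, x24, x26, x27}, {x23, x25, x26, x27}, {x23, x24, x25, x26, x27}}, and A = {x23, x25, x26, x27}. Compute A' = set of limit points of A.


A' = {x24, x26}

For each x ∈ X, list the open sets U ∈ τ with x ∈ U, then check whether U ∩ (A ∖ {x}) ≠ ∅ for every such U.
  x = x23: open {x23} ∋ x has {x23} ∩ (A ∖ {x23}) = ∅, so x is NOT a limit point.
  x = x24: opens ∋ x are {x23, x24, x26}, {x23, x24, x25, x26}, {x23, x24, x26, x27}, {x23, x24, x25, x26, x27}; each meets A ∖ {x24}, so x IS a limit point.
  x = x25: open {x25} ∋ x has {x25} ∩ (A ∖ {x25}) = ∅, so x is NOT a limit point.
  x = x26: opens ∋ x are {x23, x26}, {x23, x24, x26}, {x23, x25, x26}, {x23, x26, x27}, {x23, x24, x25, x26}, {x23, x24, x26, x27}, {x23, x25, x26, x27}, {x23, x24, x25, x26, x27}; each meets A ∖ {x26}, so x IS a limit point.
  x = x27: open {x27} ∋ x has {x27} ∩ (A ∖ {x27}) = ∅, so x is NOT a limit point.
Collecting: A' = {x24, x26}.


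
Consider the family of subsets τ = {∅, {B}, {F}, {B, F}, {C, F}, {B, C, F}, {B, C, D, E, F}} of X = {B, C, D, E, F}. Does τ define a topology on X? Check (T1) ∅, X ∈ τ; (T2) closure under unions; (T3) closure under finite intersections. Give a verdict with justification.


τ IS a topology on X.

Axiom (T1): ∅ ∈ τ? Yes; X ∈ τ? Yes.
Axiom (T2/T3): check pairwise unions and intersections of members of τ.
All pairwise intersections and unions checked — each lies in τ. Therefore τ satisfies (T1), (T2), (T3): it IS a topology on X.


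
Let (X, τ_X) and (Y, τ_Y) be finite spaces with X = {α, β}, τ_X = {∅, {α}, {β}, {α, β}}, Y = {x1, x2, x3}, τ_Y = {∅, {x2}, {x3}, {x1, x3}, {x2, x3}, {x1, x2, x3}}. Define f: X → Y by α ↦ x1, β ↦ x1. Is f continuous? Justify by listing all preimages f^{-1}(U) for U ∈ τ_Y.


f IS continuous.

Compute f^{-1}(U) for each U ∈ τ_Y:
  U = ∅: f^{-1}(U) = ∅ ∈ τ_X ✓.
  U = {x2}: f^{-1}(U) = ∅ ∈ τ_X ✓.
  U = {x3}: f^{-1}(U) = ∅ ∈ τ_X ✓.
  U = {x1, x3}: f^{-1}(U) = {α, β} ∈ τ_X ✓.
  U = {x2, x3}: f^{-1}(U) = ∅ ∈ τ_X ✓.
  U = {x1, x2, x3}: f^{-1}(U) = {α, β} ∈ τ_X ✓.
Every preimage lies in τ_X, so f IS continuous.


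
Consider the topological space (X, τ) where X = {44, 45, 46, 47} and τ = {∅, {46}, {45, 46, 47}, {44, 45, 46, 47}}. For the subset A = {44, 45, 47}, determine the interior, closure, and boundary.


int(A) = ∅, cl(A) = {44, 45, 47}, ∂A = {44, 45, 47}.

Closed sets in (X, τ) are complements of opens:
  closed(X, τ) = {∅, {44}, {44, 45, 47}, {44, 45, 46, 47}}.
int(A) = ⋃ {U ∈ τ : U ⊆ A}. Opens contained in A: ∅.
Taking the union of these: int(A) = ∅.
cl(A) = ⋂ {C closed : A ⊆ C}. Closed sets containing A: {44, 45, 47}, {44, 45, 46, 47}.
Intersecting these: cl(A) = {44, 45, 47}.
∂A = cl(A) ∖ int(A) = {44, 45, 47} ∖ ∅ = {44, 45, 47}.


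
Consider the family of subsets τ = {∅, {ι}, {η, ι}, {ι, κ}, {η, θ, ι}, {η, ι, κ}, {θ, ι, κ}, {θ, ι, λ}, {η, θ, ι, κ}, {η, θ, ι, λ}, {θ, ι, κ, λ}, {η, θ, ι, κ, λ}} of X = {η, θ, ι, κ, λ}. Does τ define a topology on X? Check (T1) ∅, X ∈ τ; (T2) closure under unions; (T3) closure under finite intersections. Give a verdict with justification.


τ is NOT a topology on X.

Axiom (T1): ∅ ∈ τ? Yes; X ∈ τ? Yes.
Axiom (T2/T3): check pairwise unions and intersections of members of τ.
Counterexample for (T3): {η, θ, ι} ∩ {θ, ι, κ} = {θ, ι} ∉ τ. Therefore τ is NOT a topology.


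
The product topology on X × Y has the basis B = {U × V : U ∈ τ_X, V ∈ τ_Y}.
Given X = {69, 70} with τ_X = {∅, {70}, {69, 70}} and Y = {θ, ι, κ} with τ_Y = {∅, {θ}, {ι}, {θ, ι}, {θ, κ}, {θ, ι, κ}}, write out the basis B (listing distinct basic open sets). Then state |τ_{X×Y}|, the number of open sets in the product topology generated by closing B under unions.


Basis B = {∅ × ∅, {70} × {θ}, {70} × {ι}, {69, 70} × {θ}, {69, 70} × {ι}, {70} × {θ, ι}, {70} × {θ, κ}, {70} × {θ, ι, κ}, {69, 70} × {θ, ι}, {69, 70} × {θ, κ}, {69, 70} × {θ, ι, κ}}; |τ_{X×Y}| = 18.

Enumerate products U × V with U ∈ τ_X, V ∈ τ_Y (deduplicated):
  ∅ × ∅ = {} (∅)
  {70} × {θ} = {(70,θ)}
  {70} × {ι} = {(70,ι)}
  {69, 70} × {θ} = {(69,θ), (70,θ)}
  {69, 70} × {ι} = {(69,ι), (70,ι)}
  {70} × {θ, ι} = {(70,θ), (70,ι)}
  {70} × {θ, κ} = {(70,θ), (70,κ)}
  {70} × {θ, ι, κ} = {(70,θ), (70,ι), (70,κ)}
  {69, 70} × {θ, ι} = {(69,θ), (69,ι), (70,θ), (70,ι)}
  {69, 70} × {θ, κ} = {(69,θ), (69,κ), (70,θ), (70,κ)}
  {69, 70} × {θ, ι, κ} = {(69,θ), (69,ι), (69,κ), (70,θ), (70,ι), (70,κ)}
These 11 distinct sets form the basis B.
Close under arbitrary unions to get τ_{X×Y}; counting gives |τ_{X×Y}| = 18.


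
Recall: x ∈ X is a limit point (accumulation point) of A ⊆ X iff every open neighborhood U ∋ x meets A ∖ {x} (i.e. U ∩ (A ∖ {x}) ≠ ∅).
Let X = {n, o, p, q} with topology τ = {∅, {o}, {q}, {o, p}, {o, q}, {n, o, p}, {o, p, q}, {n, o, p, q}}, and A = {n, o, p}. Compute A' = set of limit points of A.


A' = {n, p}

For each x ∈ X, list the open sets U ∈ τ with x ∈ U, then check whether U ∩ (A ∖ {x}) ≠ ∅ for every such U.
  x = n: opens ∋ x are {n, o, p}, {n, o, p, q}; each meets A ∖ {n}, so x IS a limit point.
  x = o: open {o} ∋ x has {o} ∩ (A ∖ {o}) = ∅, so x is NOT a limit point.
  x = p: opens ∋ x are {o, p}, {n, o, p}, {o, p, q}, {n, o, p, q}; each meets A ∖ {p}, so x IS a limit point.
  x = q: open {q} ∋ x has {q} ∩ (A ∖ {q}) = ∅, so x is NOT a limit point.
Collecting: A' = {n, p}.


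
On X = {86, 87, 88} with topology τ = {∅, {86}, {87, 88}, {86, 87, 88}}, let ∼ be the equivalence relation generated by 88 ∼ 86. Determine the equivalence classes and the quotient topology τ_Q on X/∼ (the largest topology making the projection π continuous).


X/∼ = {[86=88], [87]}; |τ_Q| = 2.

Equivalence classes: [86=88], [87].
Quotient map π: X → X/∼ sends 86 ↦ [86=88], 87 ↦ [87], 88 ↦ [86=88].
For each subset V ⊆ X/∼, compute π^{-1}(V) ⊆ X and check whether π^{-1}(V) ∈ τ. V is open in τ_Q iff π^{-1}(V) ∈ τ.
  V = {}: π^{-1}(V) = ∅ ∈ τ ✓.
  V = {[86=88]}: π^{-1}(V) = {86, 88} ∉ τ ✗.
  V = {[87]}: π^{-1}(V) = {87} ∉ τ ✗.
  V = {[86=88], [87]}: π^{-1}(V) = {86, 87, 88} ∈ τ ✓.
Open sets in the quotient: τ_Q = {{}, {[86=88], [87]}} (2 elements).


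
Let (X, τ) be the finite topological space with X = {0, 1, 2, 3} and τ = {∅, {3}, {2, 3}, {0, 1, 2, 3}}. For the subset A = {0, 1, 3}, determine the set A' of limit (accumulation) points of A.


A' = {0, 1, 2}

For each x ∈ X, list the open sets U ∈ τ with x ∈ U, then check whether U ∩ (A ∖ {x}) ≠ ∅ for every such U.
  x = 0: opens ∋ x are {0, 1, 2, 3}; each meets A ∖ {0}, so x IS a limit point.
  x = 1: opens ∋ x are {0, 1, 2, 3}; each meets A ∖ {1}, so x IS a limit point.
  x = 2: opens ∋ x are {2, 3}, {0, 1, 2, 3}; each meets A ∖ {2}, so x IS a limit point.
  x = 3: open {3} ∋ x has {3} ∩ (A ∖ {3}) = ∅, so x is NOT a limit point.
Collecting: A' = {0, 1, 2}.


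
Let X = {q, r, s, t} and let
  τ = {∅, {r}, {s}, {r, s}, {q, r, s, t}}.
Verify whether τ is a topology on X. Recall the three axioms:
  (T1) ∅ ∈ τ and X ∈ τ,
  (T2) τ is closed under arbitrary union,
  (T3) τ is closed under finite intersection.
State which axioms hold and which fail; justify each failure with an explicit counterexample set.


τ IS a topology on X.

Axiom (T1): ∅ ∈ τ? Yes; X ∈ τ? Yes.
Axiom (T2/T3): check pairwise unions and intersections of members of τ.
All pairwise intersections and unions checked — each lies in τ. Therefore τ satisfies (T1), (T2), (T3): it IS a topology on X.


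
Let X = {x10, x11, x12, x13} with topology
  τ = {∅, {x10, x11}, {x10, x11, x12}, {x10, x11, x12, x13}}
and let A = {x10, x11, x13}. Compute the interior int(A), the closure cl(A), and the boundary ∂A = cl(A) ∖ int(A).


int(A) = {x10, x11}, cl(A) = {x10, x11, x12, x13}, ∂A = {x12, x13}.

Closed sets in (X, τ) are complements of opens:
  closed(X, τ) = {∅, {x13}, {x12, x13}, {x10, x11, x12, x13}}.
int(A) = ⋃ {U ∈ τ : U ⊆ A}. Opens contained in A: ∅, {x10, x11}.
Taking the union of these: int(A) = {x10, x11}.
cl(A) = ⋂ {C closed : A ⊆ C}. Closed sets containing A: {x10, x11, x12, x13}.
Intersecting these: cl(A) = {x10, x11, x12, x13}.
∂A = cl(A) ∖ int(A) = {x10, x11, x12, x13} ∖ {x10, x11} = {x12, x13}.


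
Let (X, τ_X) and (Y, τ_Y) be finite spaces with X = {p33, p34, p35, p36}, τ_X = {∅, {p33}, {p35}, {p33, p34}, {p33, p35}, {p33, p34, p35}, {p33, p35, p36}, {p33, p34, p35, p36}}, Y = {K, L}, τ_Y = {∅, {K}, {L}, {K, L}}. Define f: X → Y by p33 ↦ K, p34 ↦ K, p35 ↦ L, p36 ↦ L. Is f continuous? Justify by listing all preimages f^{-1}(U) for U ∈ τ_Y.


f is NOT continuous.

Compute f^{-1}(U) for each U ∈ τ_Y:
  U = ∅: f^{-1}(U) = ∅ ∈ τ_X ✓.
  U = {K}: f^{-1}(U) = {p33, p34} ∈ τ_X ✓.
  U = {L}: f^{-1}(U) = {p35, p36} ∉ τ_X ✗.
  U = {K, L}: f^{-1}(U) = {p33, p34, p35, p36} ∈ τ_X ✓.
Found U = {L} with f^{-1}(U) = {p35, p36} not in τ_X. Therefore f is NOT continuous.


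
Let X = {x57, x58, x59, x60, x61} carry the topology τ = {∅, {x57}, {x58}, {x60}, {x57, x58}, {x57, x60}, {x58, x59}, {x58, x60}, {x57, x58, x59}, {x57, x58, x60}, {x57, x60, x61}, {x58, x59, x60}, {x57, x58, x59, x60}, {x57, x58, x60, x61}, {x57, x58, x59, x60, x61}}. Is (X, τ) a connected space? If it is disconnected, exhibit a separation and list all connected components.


(X, τ) is disconnected; components = [{x58, x59}, {x57, x60, x61}].

Find clopen sets (U ∈ τ with X ∖ U ∈ τ):
  U = ∅, X ∖ U = {x57, x58, x59, x60, x61} — both open, so U is clopen.
  U = {x58, x59}, X ∖ U = {x57, x60, x61} — both open, so U is clopen.
  U = {x57, x60, x61}, X ∖ U = {x58, x59} — both open, so U is clopen.
  U = {x57, x58, x59, x60, x61}, X ∖ U = ∅ — both open, so U is clopen.
Nontrivial clopen(s) exist: e.g. {x58, x59}. So (X, τ) is disconnected.
Compute connected components by grouping points that agree on all clopens:
  component: {x58, x59}
  component: {x57, x60, x61}


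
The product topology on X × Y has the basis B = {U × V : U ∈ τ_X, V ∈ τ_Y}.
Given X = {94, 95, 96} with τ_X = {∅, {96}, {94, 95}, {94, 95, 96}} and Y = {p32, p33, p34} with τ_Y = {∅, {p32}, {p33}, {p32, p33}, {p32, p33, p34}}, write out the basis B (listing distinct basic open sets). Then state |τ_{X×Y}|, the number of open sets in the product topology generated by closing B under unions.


Basis B = {∅ × ∅, {96} × {p32}, {96} × {p33}, {94, 95} × {p32}, {94, 95} × {p33}, {96} × {p32, p33}, {94, 95, 96} × {p32}, {94, 95, 96} × {p33}, {96} × {p32, p33, p34}, {94, 95} × {p32, p33}, {94, 95} × {p32, p33, p34}, {94, 95, 96} × {p32, p33}, {94, 95, 96} × {p32, p33, p34}}; |τ_{X×Y}| = 25.

Enumerate products U × V with U ∈ τ_X, V ∈ τ_Y (deduplicated):
  ∅ × ∅ = {} (∅)
  {96} × {p32} = {(96,p32)}
  {96} × {p33} = {(96,p33)}
  {94, 95} × {p32} = {(94,p32), (95,p32)}
  {94, 95} × {p33} = {(94,p33), (95,p33)}
  {96} × {p32, p33} = {(96,p32), (96,p33)}
  {94, 95, 96} × {p32} = {(94,p32), (95,p32), (96,p32)}
  {94, 95, 96} × {p33} = {(94,p33), (95,p33), (96,p33)}
  {96} × {p32, p33, p34} = {(96,p32), (96,p33), (96,p34)}
  {94, 95} × {p32, p33} = {(94,p32), (94,p33), (95,p32), (95,p33)}
  {94, 95} × {p32, p33, p34} = {(94,p32), (94,p33), (94,p34), (95,p32), (95,p33), (95,p34)}
  {94, 95, 96} × {p32, p33} = {(94,p32), (94,p33), (95,p32), (95,p33), (96,p32), (96,p33)}
  {94, 95, 96} × {p32, p33, p34} = {(94,p32), (94,p33), (94,p34), (95,p32), (95,p33), (95,p34), (96,p32), (96,p33), (96,p34)}
These 13 distinct sets form the basis B.
Close under arbitrary unions to get τ_{X×Y}; counting gives |τ_{X×Y}| = 25.


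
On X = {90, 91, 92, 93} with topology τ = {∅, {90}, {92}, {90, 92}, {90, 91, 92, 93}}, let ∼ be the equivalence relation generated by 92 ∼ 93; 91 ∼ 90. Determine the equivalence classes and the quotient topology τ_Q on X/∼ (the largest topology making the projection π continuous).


X/∼ = {[90=91], [92=93]}; |τ_Q| = 2.

Equivalence classes: [90=91], [92=93].
Quotient map π: X → X/∼ sends 90 ↦ [90=91], 91 ↦ [90=91], 92 ↦ [92=93], 93 ↦ [92=93].
For each subset V ⊆ X/∼, compute π^{-1}(V) ⊆ X and check whether π^{-1}(V) ∈ τ. V is open in τ_Q iff π^{-1}(V) ∈ τ.
  V = {}: π^{-1}(V) = ∅ ∈ τ ✓.
  V = {[90=91]}: π^{-1}(V) = {90, 91} ∉ τ ✗.
  V = {[92=93]}: π^{-1}(V) = {92, 93} ∉ τ ✗.
  V = {[90=91], [92=93]}: π^{-1}(V) = {90, 91, 92, 93} ∈ τ ✓.
Open sets in the quotient: τ_Q = {{}, {[90=91], [92=93]}} (2 elements).


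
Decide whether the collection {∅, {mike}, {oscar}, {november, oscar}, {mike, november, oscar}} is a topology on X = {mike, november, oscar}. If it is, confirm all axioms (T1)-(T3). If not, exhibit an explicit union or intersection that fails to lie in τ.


τ is NOT a topology on X.

Axiom (T1): ∅ ∈ τ? Yes; X ∈ τ? Yes.
Axiom (T2/T3): check pairwise unions and intersections of members of τ.
Counterexample for (T2): {mike} ∪ {oscar} = {mike, oscar} ∉ τ. Therefore τ is NOT a topology.


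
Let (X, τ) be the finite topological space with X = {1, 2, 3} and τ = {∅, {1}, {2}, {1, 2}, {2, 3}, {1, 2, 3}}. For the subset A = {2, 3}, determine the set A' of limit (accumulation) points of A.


A' = {3}

For each x ∈ X, list the open sets U ∈ τ with x ∈ U, then check whether U ∩ (A ∖ {x}) ≠ ∅ for every such U.
  x = 1: open {1} ∋ x has {1} ∩ (A ∖ {1}) = ∅, so x is NOT a limit point.
  x = 2: open {2} ∋ x has {2} ∩ (A ∖ {2}) = ∅, so x is NOT a limit point.
  x = 3: opens ∋ x are {2, 3}, {1, 2, 3}; each meets A ∖ {3}, so x IS a limit point.
Collecting: A' = {3}.


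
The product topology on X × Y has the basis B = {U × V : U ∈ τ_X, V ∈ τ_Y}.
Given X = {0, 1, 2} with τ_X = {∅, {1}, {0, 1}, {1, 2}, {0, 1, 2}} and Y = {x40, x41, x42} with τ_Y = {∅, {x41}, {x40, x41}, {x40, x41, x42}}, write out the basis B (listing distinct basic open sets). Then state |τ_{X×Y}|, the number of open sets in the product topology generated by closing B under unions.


Basis B = {∅ × ∅, {1} × {x41}, {0, 1} × {x41}, {1} × {x40, x41}, {1, 2} × {x41}, {0, 1, 2} × {x41}, {1} × {x40, x41, x42}, {0, 1} × {x40, x41}, {1, 2} × {x40, x41}, {0, 1} × {x40, x41, x42}, {0, 1, 2} × {x40, x41}, {1, 2} × {x40, x41, x42}, {0, 1, 2} × {x40, x41, x42}}; |τ_{X×Y}| = 30.

Enumerate products U × V with U ∈ τ_X, V ∈ τ_Y (deduplicated):
  ∅ × ∅ = {} (∅)
  {1} × {x41} = {(1,x41)}
  {0, 1} × {x41} = {(0,x41), (1,x41)}
  {1} × {x40, x41} = {(1,x40), (1,x41)}
  {1, 2} × {x41} = {(1,x41), (2,x41)}
  {0, 1, 2} × {x41} = {(0,x41), (1,x41), (2,x41)}
  {1} × {x40, x41, x42} = {(1,x40), (1,x41), (1,x42)}
  {0, 1} × {x40, x41} = {(0,x40), (0,x41), (1,x40), (1,x41)}
  {1, 2} × {x40, x41} = {(1,x40), (1,x41), (2,x40), (2,x41)}
  {0, 1} × {x40, x41, x42} = {(0,x40), (0,x41), (0,x42), (1,x40), (1,x41), (1,x42)}
  {0, 1, 2} × {x40, x41} = {(0,x40), (0,x41), (1,x40), (1,x41), (2,x40), (2,x41)}
  {1, 2} × {x40, x41, x42} = {(1,x40), (1,x41), (1,x42), (2,x40), (2,x41), (2,x42)}
  {0, 1, 2} × {x40, x41, x42} = {(0,x40), (0,x41), (0,x42), (1,x40), (1,x41), (1,x42), (2,x40), (2,x41), (2,x42)}
These 13 distinct sets form the basis B.
Close under arbitrary unions to get τ_{X×Y}; counting gives |τ_{X×Y}| = 30.


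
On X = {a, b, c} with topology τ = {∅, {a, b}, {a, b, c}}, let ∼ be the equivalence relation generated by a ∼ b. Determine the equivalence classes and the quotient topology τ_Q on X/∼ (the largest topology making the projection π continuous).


X/∼ = {[a=b], [c]}; |τ_Q| = 3.

Equivalence classes: [a=b], [c].
Quotient map π: X → X/∼ sends a ↦ [a=b], b ↦ [a=b], c ↦ [c].
For each subset V ⊆ X/∼, compute π^{-1}(V) ⊆ X and check whether π^{-1}(V) ∈ τ. V is open in τ_Q iff π^{-1}(V) ∈ τ.
  V = {}: π^{-1}(V) = ∅ ∈ τ ✓.
  V = {[a=b]}: π^{-1}(V) = {a, b} ∈ τ ✓.
  V = {[c]}: π^{-1}(V) = {c} ∉ τ ✗.
  V = {[a=b], [c]}: π^{-1}(V) = {a, b, c} ∈ τ ✓.
Open sets in the quotient: τ_Q = {{}, {[a=b]}, {[a=b], [c]}} (3 elements).


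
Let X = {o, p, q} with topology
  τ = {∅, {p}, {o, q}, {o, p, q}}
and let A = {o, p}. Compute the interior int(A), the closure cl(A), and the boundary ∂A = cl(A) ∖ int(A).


int(A) = {p}, cl(A) = {o, p, q}, ∂A = {o, q}.

Closed sets in (X, τ) are complements of opens:
  closed(X, τ) = {∅, {p}, {o, q}, {o, p, q}}.
int(A) = ⋃ {U ∈ τ : U ⊆ A}. Opens contained in A: ∅, {p}.
Taking the union of these: int(A) = {p}.
cl(A) = ⋂ {C closed : A ⊆ C}. Closed sets containing A: {o, p, q}.
Intersecting these: cl(A) = {o, p, q}.
∂A = cl(A) ∖ int(A) = {o, p, q} ∖ {p} = {o, q}.


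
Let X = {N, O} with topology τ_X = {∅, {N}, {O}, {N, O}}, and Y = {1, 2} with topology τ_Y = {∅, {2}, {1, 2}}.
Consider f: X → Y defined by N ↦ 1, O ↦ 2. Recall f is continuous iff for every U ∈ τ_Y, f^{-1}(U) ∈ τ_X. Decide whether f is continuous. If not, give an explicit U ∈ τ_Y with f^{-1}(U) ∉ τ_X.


f IS continuous.

Compute f^{-1}(U) for each U ∈ τ_Y:
  U = ∅: f^{-1}(U) = ∅ ∈ τ_X ✓.
  U = {2}: f^{-1}(U) = {O} ∈ τ_X ✓.
  U = {1, 2}: f^{-1}(U) = {N, O} ∈ τ_X ✓.
Every preimage lies in τ_X, so f IS continuous.


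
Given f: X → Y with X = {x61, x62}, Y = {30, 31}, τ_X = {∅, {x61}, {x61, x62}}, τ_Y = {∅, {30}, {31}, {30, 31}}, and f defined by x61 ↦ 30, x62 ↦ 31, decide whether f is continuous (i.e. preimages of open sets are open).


f is NOT continuous.

Compute f^{-1}(U) for each U ∈ τ_Y:
  U = ∅: f^{-1}(U) = ∅ ∈ τ_X ✓.
  U = {30}: f^{-1}(U) = {x61} ∈ τ_X ✓.
  U = {31}: f^{-1}(U) = {x62} ∉ τ_X ✗.
  U = {30, 31}: f^{-1}(U) = {x61, x62} ∈ τ_X ✓.
Found U = {31} with f^{-1}(U) = {x62} not in τ_X. Therefore f is NOT continuous.


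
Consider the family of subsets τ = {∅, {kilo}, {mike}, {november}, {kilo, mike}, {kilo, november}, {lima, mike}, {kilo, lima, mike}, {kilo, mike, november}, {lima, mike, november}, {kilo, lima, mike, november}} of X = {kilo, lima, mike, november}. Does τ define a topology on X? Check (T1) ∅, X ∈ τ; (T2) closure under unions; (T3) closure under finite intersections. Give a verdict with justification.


τ is NOT a topology on X.

Axiom (T1): ∅ ∈ τ? Yes; X ∈ τ? Yes.
Axiom (T2/T3): check pairwise unions and intersections of members of τ.
Counterexample for (T2): {mike} ∪ {november} = {mike, november} ∉ τ. Therefore τ is NOT a topology.


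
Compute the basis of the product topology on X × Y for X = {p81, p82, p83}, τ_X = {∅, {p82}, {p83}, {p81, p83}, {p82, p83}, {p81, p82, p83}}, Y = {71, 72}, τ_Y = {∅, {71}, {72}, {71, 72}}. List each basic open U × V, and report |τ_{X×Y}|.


Basis B = {∅ × ∅, {p82} × {71}, {p82} × {72}, {p83} × {71}, {p83} × {72}, {p81, p83} × {71}, {p81, p83} × {72}, {p82} × {71, 72}, {p82, p83} × {71}, {p82, p83} × {72}, {p83} × {71, 72}, {p81, p82, p83} × {71}, {p81, p82, p83} × {72}, {p81, p83} × {71, 72}, {p82, p83} × {71, 72}, {p81, p82, p83} × {71, 72}}; |τ_{X×Y}| = 36.

Enumerate products U × V with U ∈ τ_X, V ∈ τ_Y (deduplicated):
  ∅ × ∅ = {} (∅)
  {p82} × {71} = {(p82,71)}
  {p82} × {72} = {(p82,72)}
  {p83} × {71} = {(p83,71)}
  {p83} × {72} = {(p83,72)}
  {p81, p83} × {71} = {(p81,71), (p83,71)}
  {p81, p83} × {72} = {(p81,72), (p83,72)}
  {p82} × {71, 72} = {(p82,71), (p82,72)}
  {p82, p83} × {71} = {(p82,71), (p83,71)}
  {p82, p83} × {72} = {(p82,72), (p83,72)}
  {p83} × {71, 72} = {(p83,71), (p83,72)}
  {p81, p82, p83} × {71} = {(p81,71), (p82,71), (p83,71)}
  {p81, p82, p83} × {72} = {(p81,72), (p82,72), (p83,72)}
  {p81, p83} × {71, 72} = {(p81,71), (p81,72), (p83,71), (p83,72)}
  {p82, p83} × {71, 72} = {(p82,71), (p82,72), (p83,71), (p83,72)}
  {p81, p82, p83} × {71, 72} = {(p81,71), (p81,72), (p82,71), (p82,72), (p83,71), (p83,72)}
These 16 distinct sets form the basis B.
Close under arbitrary unions to get τ_{X×Y}; counting gives |τ_{X×Y}| = 36.


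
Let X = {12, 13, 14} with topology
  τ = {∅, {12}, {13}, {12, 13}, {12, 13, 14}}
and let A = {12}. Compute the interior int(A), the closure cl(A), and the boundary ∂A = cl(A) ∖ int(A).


int(A) = {12}, cl(A) = {12, 14}, ∂A = {14}.

Closed sets in (X, τ) are complements of opens:
  closed(X, τ) = {∅, {14}, {12, 14}, {13, 14}, {12, 13, 14}}.
int(A) = ⋃ {U ∈ τ : U ⊆ A}. Opens contained in A: ∅, {12}.
Taking the union of these: int(A) = {12}.
cl(A) = ⋂ {C closed : A ⊆ C}. Closed sets containing A: {12, 14}, {12, 13, 14}.
Intersecting these: cl(A) = {12, 14}.
∂A = cl(A) ∖ int(A) = {12, 14} ∖ {12} = {14}.
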